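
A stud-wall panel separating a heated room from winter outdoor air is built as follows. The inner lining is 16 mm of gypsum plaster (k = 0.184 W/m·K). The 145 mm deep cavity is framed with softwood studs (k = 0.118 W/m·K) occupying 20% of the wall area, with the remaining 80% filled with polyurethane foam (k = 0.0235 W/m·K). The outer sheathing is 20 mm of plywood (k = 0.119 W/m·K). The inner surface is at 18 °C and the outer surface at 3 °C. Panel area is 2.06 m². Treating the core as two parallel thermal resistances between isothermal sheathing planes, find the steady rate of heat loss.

Sheathing layers in series; stud and cavity paths in parallel between them.
R_inner = 0.016/(0.184×2.06) = 0.04221 K/W
R_stud  = 0.145/(0.118×0.2×2.06) = 2.983 K/W
R_cav   = 0.145/(0.0235×0.8×2.06) = 3.744 K/W
1/R_core = 1/R_stud + 1/R_cav → R_core = 1.66 K/W
R_outer = 0.02/(0.119×2.06) = 0.08159 K/W
R_total = 1.784 K/W
Q = ΔT/R_total = 15/1.784

Q ≈ 8.41 W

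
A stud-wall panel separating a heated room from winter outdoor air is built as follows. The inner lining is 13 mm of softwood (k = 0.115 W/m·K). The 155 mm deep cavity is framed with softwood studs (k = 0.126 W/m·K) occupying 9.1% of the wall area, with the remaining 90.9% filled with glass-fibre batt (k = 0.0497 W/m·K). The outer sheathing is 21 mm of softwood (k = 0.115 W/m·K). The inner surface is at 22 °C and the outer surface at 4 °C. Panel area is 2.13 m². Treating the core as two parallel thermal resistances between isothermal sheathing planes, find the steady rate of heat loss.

Sheathing layers in series; stud and cavity paths in parallel between them.
R_inner = 0.013/(0.115×2.13) = 0.05307 K/W
R_stud  = 0.155/(0.126×0.091×2.13) = 6.347 K/W
R_cav   = 0.155/(0.0497×0.909×2.13) = 1.611 K/W
1/R_core = 1/R_stud + 1/R_cav → R_core = 1.285 K/W
R_outer = 0.021/(0.115×2.13) = 0.08573 K/W
R_total = 1.424 K/W
Q = ΔT/R_total = 18/1.424

Q ≈ 12.6 W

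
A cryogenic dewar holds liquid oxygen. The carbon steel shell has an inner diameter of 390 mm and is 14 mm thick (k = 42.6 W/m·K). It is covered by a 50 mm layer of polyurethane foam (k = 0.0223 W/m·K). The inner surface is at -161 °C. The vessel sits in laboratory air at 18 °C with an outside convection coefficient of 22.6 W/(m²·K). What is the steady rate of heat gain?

Radial (spherical) resistances in series:
R_carbon steel shell = (1/0.195 − 1/0.209)/(4π×42.6) = 6.417×10^-4 K/W
R_polyurethane foam = (1/0.209 − 1/0.259)/(4π×0.0223) = 3.296 K/W
R_outer film = 1/(h·4πr_o²) = 1/(22.6×4π×0.259²) = 0.05249 K/W
R_total = 3.349 K/W
Q = ΔT/R_total = 179/3.349

Q ≈ 53.4 W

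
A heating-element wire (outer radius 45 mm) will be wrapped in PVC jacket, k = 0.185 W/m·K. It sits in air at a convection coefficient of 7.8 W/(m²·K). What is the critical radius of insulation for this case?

For a cylinder r_cr = k/h = 0.185/7.8
r_cr = 23.7 mm; since the bare radius (45 mm) is above r_cr, any added insulation will reduce heat loss.

r_cr ≈ 23.7 mm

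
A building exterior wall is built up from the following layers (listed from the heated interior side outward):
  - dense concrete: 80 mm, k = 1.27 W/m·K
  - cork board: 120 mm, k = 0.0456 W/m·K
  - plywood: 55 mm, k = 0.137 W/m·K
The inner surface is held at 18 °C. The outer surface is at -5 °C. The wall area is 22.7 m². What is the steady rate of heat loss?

Q ≈ 169 W

Using the resistance-network approach (series):
R_dense concrete = L/(kA) = 0.08/(1.27×22.7) = 0.002775 K/W
R_cork board = L/(kA) = 0.12/(0.0456×22.7) = 0.1159 K/W
R_plywood = L/(kA) = 0.055/(0.137×22.7) = 0.01769 K/W
R_total = 0.1364 K/W
Q = ΔT / R_total = 23 / 0.1364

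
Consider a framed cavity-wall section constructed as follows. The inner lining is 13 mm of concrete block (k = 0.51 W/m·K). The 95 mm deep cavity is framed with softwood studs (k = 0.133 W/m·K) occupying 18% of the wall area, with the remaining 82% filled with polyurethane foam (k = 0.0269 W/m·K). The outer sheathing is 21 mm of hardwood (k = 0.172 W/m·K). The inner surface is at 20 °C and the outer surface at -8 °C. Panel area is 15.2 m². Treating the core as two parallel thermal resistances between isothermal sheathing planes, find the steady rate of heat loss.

Q ≈ 192 W

Sheathing layers in series; stud and cavity paths in parallel between them.
R_inner = 0.013/(0.51×15.2) = 0.001677 K/W
R_stud  = 0.095/(0.133×0.18×15.2) = 0.2611 K/W
R_cav   = 0.095/(0.0269×0.82×15.2) = 0.2833 K/W
1/R_core = 1/R_stud + 1/R_cav → R_core = 0.1359 K/W
R_outer = 0.021/(0.172×15.2) = 0.008032 K/W
R_total = 0.1456 K/W
Q = ΔT/R_total = 28/0.1456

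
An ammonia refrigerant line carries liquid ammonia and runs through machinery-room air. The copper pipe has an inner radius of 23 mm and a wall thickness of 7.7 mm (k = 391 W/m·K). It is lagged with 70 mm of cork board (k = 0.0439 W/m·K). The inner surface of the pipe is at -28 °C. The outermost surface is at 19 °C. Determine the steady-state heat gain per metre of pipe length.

Treating each annulus and film as a series resistance:
R_copper pipe wall = ln(30.7/23)/(2π×391×1) = 1.175×10^-4 K/W
R_cork board = ln(100.7/30.7)/(2π×0.0439×1) = 4.307 K/W
R_total = 4.307 K/W
Q = ΔT/R_total = 47/4.307

q′ ≈ 10.9 W/m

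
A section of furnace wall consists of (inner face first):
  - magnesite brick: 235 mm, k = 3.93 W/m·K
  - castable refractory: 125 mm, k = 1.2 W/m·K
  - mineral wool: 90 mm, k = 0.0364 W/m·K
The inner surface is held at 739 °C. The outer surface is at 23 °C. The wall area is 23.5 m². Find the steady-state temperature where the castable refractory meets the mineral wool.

T ≈ 694 °C

Series thermal resistances:
R_magnesite brick = L/(kA) = 0.235/(3.93×23.5) = 0.002545 K/W
R_castable refractory = L/(kA) = 0.125/(1.2×23.5) = 0.004433 K/W
R_mineral wool = L/(kA) = 0.09/(0.0364×23.5) = 0.1052 K/W
R_total = 0.1122 K/W;  Q = ΔT/R_total = 716/0.1122 = 6382 W
T_interface = T_inner − Q·ΣR(inner→interface) = 739 − 6380×0.006977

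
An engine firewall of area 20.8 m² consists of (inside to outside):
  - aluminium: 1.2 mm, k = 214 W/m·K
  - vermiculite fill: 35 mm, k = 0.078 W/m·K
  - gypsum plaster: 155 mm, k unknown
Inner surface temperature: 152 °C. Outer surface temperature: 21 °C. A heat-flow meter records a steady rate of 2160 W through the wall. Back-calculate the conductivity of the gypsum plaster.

k ≈ 0.191 W/(m·K)

Model the wall as resistances in series:
R_aluminium = L/(kA) = 0.0012/(214×20.8) = 2.696×10^-7 K/W
R_vermiculite fill = L/(kA) = 0.035/(0.078×20.8) = 0.02157 K/W
Sum of known resistances R_other = 0.02157 K/W
Total R = ΔT/Q = 131/2160 = 0.06065 K/W
R_gypsum plaster = R_total − R_other = 0.03907 K/W
k = L/(R·A) = 0.155/(0.03907×20.8)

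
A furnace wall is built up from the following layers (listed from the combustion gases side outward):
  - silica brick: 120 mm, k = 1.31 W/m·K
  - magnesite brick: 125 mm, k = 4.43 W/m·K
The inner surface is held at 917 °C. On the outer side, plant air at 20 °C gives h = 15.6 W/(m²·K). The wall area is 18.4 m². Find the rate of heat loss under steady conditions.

Q ≈ 89700 W

Model the wall as resistances in series:
R_silica brick = L/(kA) = 0.12/(1.31×18.4) = 0.004978 K/W
R_magnesite brick = L/(kA) = 0.125/(4.43×18.4) = 0.001534 K/W
R_outer film = 1/(h_o·A) = 1/(15.6×18.4) = 0.003484 K/W
R_total = 0.009996 K/W
Q = ΔT / R_total = 897 / 0.009996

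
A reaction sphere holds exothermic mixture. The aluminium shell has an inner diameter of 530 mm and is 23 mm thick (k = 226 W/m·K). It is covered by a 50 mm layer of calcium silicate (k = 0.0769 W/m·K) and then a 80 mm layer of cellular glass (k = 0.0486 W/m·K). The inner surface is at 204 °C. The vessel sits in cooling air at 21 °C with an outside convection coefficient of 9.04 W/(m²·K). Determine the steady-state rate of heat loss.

Radial (spherical) resistances in series:
R_aluminium shell = (1/0.265 − 1/0.288)/(4π×226) = 1.061×10^-4 K/W
R_calcium silicate = (1/0.288 − 1/0.338)/(4π×0.0769) = 0.5315 K/W
R_cellular glass = (1/0.338 − 1/0.418)/(4π×0.0486) = 0.9272 K/W
R_outer film = 1/(h·4πr_o²) = 1/(9.04×4π×0.418²) = 0.05038 K/W
R_total = 1.509 K/W
Q = ΔT/R_total = 183/1.509

Q ≈ 121 W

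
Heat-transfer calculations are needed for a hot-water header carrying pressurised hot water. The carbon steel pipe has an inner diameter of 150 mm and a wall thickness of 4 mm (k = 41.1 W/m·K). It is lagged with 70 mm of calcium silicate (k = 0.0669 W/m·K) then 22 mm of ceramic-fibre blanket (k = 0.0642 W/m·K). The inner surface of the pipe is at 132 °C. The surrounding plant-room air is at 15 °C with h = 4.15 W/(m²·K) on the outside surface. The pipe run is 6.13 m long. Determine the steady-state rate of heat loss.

Treating each annulus and film as a series resistance:
R_carbon steel pipe wall = ln(79/75)/(2π×41.1×6.13) = 3.282×10^-5 K/W
R_calcium silicate = ln(149/79)/(2π×0.0669×6.13) = 0.2462 K/W
R_ceramic-fibre blanket = ln(171/149)/(2π×0.0642×6.13) = 0.05569 K/W
R_outer film = 1/(h_o·2πr_oL) = 1/(4.15×2π×0.171×6.13) = 0.03659 K/W
R_total = 0.3386 K/W
Q = ΔT/R_total = 117/0.3386

Q ≈ 346 W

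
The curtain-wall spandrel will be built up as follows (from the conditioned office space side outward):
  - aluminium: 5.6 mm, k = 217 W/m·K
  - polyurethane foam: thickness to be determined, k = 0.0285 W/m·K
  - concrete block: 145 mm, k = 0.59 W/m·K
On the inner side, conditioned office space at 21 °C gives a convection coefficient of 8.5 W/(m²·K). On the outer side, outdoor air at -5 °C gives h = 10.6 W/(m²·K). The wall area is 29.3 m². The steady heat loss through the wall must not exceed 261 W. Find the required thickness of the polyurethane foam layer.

Model the wall as resistances in series:
R_inner film = 1/(h_i·A) = 1/(8.5×29.3) = 0.004015 K/W
R_aluminium = L/(kA) = 0.0056/(217×29.3) = 8.808×10^-7 K/W
R_concrete block = L/(kA) = 0.145/(0.59×29.3) = 0.008388 K/W
R_outer film = 1/(h_o·A) = 1/(10.6×29.3) = 0.00322 K/W
Sum of the known resistances R_other = 0.01562 K/W
Required total resistance R_tot = ΔT/Q_allow = 26/261 = 0.09962 K/W
R_polyurethane foam = R_tot − R_other = 0.08399 K/W
L = R·k·A = 0.08399×0.0285×29.3

L ≈ 70.1 mm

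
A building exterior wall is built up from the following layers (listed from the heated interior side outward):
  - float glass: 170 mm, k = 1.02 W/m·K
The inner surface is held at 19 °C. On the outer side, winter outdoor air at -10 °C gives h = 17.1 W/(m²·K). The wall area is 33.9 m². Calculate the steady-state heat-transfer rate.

Q ≈ 4370 W

Treating each layer as a thermal resistance in series:
R_float glass = L/(kA) = 0.17/(1.02×33.9) = 0.004916 K/W
R_outer film = 1/(h_o·A) = 1/(17.1×33.9) = 0.001725 K/W
R_total = 0.006641 K/W
Q = ΔT / R_total = 29 / 0.006641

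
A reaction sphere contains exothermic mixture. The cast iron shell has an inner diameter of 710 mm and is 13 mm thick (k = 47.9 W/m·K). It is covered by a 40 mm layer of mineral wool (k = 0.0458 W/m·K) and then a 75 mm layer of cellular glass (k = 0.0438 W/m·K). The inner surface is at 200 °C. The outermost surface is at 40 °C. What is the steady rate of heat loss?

Q ≈ 139 W

Each spherical layer contributes R = (1/r_i − 1/r_o)/(4πk):
R_cast iron shell = (1/0.355 − 1/0.368)/(4π×47.9) = 1.653×10^-4 K/W
R_mineral wool = (1/0.368 − 1/0.408)/(4π×0.0458) = 0.4629 K/W
R_cellular glass = (1/0.408 − 1/0.483)/(4π×0.0438) = 0.6915 K/W
R_total = 1.155 K/W
Q = ΔT/R_total = 160/1.155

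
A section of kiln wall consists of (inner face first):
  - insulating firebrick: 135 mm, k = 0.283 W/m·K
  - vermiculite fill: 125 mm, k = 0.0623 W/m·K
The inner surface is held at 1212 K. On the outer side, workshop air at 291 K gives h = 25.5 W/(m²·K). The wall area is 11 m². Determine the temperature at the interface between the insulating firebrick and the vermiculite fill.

T ≈ 1040 K

Thermal resistances in series:
R_insulating firebrick = L/(kA) = 0.135/(0.283×11) = 0.04337 K/W
R_vermiculite fill = L/(kA) = 0.125/(0.0623×11) = 0.1824 K/W
R_outer film = 1/(h_o·A) = 1/(25.5×11) = 0.003565 K/W
R_total = 0.2293 K/W;  Q = ΔT/R_total = 921/0.2293 = 4016 W
T_interface = T_inner − Q·ΣR(inner→interface) = 1212 − 4020×0.04337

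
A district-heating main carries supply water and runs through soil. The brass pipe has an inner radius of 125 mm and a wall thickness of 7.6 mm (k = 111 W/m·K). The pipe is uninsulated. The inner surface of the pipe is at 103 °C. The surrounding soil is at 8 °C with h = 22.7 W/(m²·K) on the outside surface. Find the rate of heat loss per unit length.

Cylindrical conduction, so R = ln(r₂/r₁)/(2πkL) per layer, in series:
R_brass pipe wall = ln(132.6/125)/(2π×111×1) = 8.463×10^-5 K/W
R_outer film = 1/(h_o·2πr_oL) = 1/(22.7×2π×0.1326×1) = 0.05288 K/W
R_total = 0.05296 K/W
Q = ΔT/R_total = 95/0.05296

q′ ≈ 1790 W/m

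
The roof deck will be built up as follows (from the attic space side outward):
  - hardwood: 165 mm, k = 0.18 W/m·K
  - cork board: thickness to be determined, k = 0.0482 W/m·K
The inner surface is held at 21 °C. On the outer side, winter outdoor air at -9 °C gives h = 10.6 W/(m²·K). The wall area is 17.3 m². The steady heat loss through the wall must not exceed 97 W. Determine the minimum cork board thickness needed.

Thermal resistances in series:
R_hardwood = L/(kA) = 0.165/(0.18×17.3) = 0.05299 K/W
R_outer film = 1/(h_o·A) = 1/(10.6×17.3) = 0.005453 K/W
Sum of the known resistances R_other = 0.05844 K/W
Required total resistance R_tot = ΔT/Q_allow = 30/97 = 0.3093 K/W
R_cork board = R_tot − R_other = 0.2508 K/W
L = R·k·A = 0.2508×0.0482×17.3

L ≈ 209 mm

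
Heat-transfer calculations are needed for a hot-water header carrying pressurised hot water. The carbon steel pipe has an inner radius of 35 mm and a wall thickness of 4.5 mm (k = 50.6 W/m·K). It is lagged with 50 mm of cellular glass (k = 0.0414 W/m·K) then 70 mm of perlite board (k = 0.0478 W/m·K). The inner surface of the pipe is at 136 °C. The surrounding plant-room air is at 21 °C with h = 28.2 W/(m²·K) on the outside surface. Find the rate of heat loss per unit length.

Cylindrical conduction, so R = ln(r₂/r₁)/(2πkL) per layer, in series:
R_carbon steel pipe wall = ln(39.5/35)/(2π×50.6×1) = 3.804×10^-4 K/W
R_cellular glass = ln(89.5/39.5)/(2π×0.0414×1) = 3.144 K/W
R_perlite board = ln(159.5/89.5)/(2π×0.0478×1) = 1.924 K/W
R_outer film = 1/(h_o·2πr_oL) = 1/(28.2×2π×0.1595×1) = 0.03538 K/W
R_total = 5.104 K/W
Q = ΔT/R_total = 115/5.104

q′ ≈ 22.5 W/m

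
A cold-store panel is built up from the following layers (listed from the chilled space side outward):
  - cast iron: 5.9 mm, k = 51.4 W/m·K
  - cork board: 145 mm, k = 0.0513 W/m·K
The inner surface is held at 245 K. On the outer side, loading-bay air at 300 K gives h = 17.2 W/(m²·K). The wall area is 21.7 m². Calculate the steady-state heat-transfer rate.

Q ≈ 414 W

Thermal resistances in series:
R_cast iron = L/(kA) = 0.0059/(51.4×21.7) = 5.29×10^-6 K/W
R_cork board = L/(kA) = 0.145/(0.0513×21.7) = 0.1303 K/W
R_outer film = 1/(h_o·A) = 1/(17.2×21.7) = 0.002679 K/W
R_total = 0.1329 K/W
Q = ΔT / R_total = 55 / 0.1329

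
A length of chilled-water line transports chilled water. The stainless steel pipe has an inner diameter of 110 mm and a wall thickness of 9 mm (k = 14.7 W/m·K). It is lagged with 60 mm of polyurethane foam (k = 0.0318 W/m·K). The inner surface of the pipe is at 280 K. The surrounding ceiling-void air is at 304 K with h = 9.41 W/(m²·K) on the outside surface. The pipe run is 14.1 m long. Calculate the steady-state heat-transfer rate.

For a radial system each layer contributes R = ln(r_out/r_in)/(2πkL); films add R = 1/(hA).
R_stainless steel pipe wall = ln(64/55)/(2π×14.7×14.1) = 1.164×10^-4 K/W
R_polyurethane foam = ln(124/64)/(2π×0.0318×14.1) = 0.2348 K/W
R_outer film = 1/(h_o·2πr_oL) = 1/(9.41×2π×0.124×14.1) = 0.009674 K/W
R_total = 0.2446 K/W
Q = ΔT/R_total = 24/0.2446

Q ≈ 98.1 W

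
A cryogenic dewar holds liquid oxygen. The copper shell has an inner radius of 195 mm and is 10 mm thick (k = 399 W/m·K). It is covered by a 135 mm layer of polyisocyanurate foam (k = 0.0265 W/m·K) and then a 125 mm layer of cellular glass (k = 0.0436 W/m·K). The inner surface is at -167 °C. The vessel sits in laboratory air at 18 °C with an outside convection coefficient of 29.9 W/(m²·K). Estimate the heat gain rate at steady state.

Q ≈ 25.4 W

Spherical conduction: R = (1/r_in − 1/r_out)/(4πk) per layer; series-sum.
R_copper shell = (1/0.195 − 1/0.205)/(4π×399) = 4.989×10^-5 K/W
R_polyisocyanurate foam = (1/0.205 − 1/0.34)/(4π×0.0265) = 5.816 K/W
R_cellular glass = (1/0.34 − 1/0.465)/(4π×0.0436) = 1.443 K/W
R_outer film = 1/(h·4πr_o²) = 1/(29.9×4π×0.465²) = 0.01231 K/W
R_total = 7.272 K/W
Q = ΔT/R_total = 185/7.272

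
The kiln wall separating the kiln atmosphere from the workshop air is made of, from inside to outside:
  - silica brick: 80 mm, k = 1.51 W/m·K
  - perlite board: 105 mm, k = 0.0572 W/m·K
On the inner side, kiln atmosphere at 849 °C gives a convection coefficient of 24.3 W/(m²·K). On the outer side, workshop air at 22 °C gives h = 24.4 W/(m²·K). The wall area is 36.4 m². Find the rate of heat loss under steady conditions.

Model the wall as resistances in series:
R_inner film = 1/(h_i·A) = 1/(24.3×36.4) = 0.001131 K/W
R_silica brick = L/(kA) = 0.08/(1.51×36.4) = 0.001455 K/W
R_perlite board = L/(kA) = 0.105/(0.0572×36.4) = 0.05043 K/W
R_outer film = 1/(h_o·A) = 1/(24.4×36.4) = 0.001126 K/W
R_total = 0.05414 K/W
Q = ΔT / R_total = 827 / 0.05414

Q ≈ 15300 W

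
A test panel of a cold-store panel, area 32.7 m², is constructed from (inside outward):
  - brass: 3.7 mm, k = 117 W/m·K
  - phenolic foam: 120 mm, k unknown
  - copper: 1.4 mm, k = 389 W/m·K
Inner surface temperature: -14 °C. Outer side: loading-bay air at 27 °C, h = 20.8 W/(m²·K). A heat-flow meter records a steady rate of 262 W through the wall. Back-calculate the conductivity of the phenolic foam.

k ≈ 0.0237 W/(m·K)

Treating each layer as a thermal resistance in series:
R_brass = L/(kA) = 0.0037/(117×32.7) = 9.671×10^-7 K/W
R_copper = L/(kA) = 0.0014/(389×32.7) = 1.101×10^-7 K/W
R_outer film = 1/(h_o·A) = 1/(20.8×32.7) = 0.00147 K/W
Sum of known resistances R_other = 0.001471 K/W
Total R = ΔT/Q = 41/262 = 0.1565 K/W
R_phenolic foam = R_total − R_other = 0.155 K/W
k = L/(R·A) = 0.12/(0.155×32.7)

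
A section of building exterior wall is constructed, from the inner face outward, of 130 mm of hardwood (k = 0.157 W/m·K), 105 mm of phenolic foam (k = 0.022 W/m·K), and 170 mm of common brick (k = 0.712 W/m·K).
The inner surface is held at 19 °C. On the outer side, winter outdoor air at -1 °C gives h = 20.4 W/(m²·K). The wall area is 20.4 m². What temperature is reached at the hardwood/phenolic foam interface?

Using the resistance-network approach (series):
R_hardwood = L/(kA) = 0.13/(0.157×20.4) = 0.04059 K/W
R_phenolic foam = L/(kA) = 0.105/(0.022×20.4) = 0.234 K/W
R_common brick = L/(kA) = 0.17/(0.712×20.4) = 0.0117 K/W
R_outer film = 1/(h_o·A) = 1/(20.4×20.4) = 0.002403 K/W
R_total = 0.2887 K/W;  Q = ΔT/R_total = 20/0.2887 = 69.29 W
T_interface = T_inner − Q·ΣR(inner→interface) = 19 − 69.3×0.04059

T ≈ 16.2 °C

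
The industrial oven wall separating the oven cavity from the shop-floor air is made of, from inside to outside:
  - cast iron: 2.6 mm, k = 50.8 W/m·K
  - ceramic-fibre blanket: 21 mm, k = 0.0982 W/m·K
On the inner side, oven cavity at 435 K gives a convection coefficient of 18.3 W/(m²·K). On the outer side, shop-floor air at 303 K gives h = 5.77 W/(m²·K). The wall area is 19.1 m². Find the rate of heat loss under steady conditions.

Q ≈ 5710 W

Using the resistance-network approach (series):
R_inner film = 1/(h_i·A) = 1/(18.3×19.1) = 0.002861 K/W
R_cast iron = L/(kA) = 0.0026/(50.8×19.1) = 2.68×10^-6 K/W
R_ceramic-fibre blanket = L/(kA) = 0.021/(0.0982×19.1) = 0.0112 K/W
R_outer film = 1/(h_o·A) = 1/(5.77×19.1) = 0.009074 K/W
R_total = 0.02313 K/W
Q = ΔT / R_total = 132 / 0.02313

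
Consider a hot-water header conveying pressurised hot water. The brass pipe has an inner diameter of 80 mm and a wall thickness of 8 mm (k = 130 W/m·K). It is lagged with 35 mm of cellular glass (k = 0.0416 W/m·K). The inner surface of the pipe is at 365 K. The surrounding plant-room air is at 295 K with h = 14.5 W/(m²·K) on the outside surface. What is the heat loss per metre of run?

q′ ≈ 31.4 W/m

Per-layer cylindrical resistances, series-summed:
R_brass pipe wall = ln(48/40)/(2π×130×1) = 2.232×10^-4 K/W
R_cellular glass = ln(83/48)/(2π×0.0416×1) = 2.095 K/W
R_outer film = 1/(h_o·2πr_oL) = 1/(14.5×2π×0.083×1) = 0.1322 K/W
R_total = 2.228 K/W
Q = ΔT/R_total = 70/2.228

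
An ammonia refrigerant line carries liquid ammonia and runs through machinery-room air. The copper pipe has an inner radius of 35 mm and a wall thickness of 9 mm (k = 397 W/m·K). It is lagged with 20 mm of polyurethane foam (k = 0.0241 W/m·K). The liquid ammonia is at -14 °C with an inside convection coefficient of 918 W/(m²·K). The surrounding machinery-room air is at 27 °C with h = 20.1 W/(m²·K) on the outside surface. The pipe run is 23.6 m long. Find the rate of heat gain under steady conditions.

Q ≈ 372 W

Treating each annulus and film as a series resistance:
R_inner film = 1/(h_i·2πr₁L) = 1/(918×2π×0.035×23.6) = 2.099×10^-4 K/W
R_copper pipe wall = ln(44/35)/(2π×397×23.6) = 3.887×10^-6 K/W
R_polyurethane foam = ln(64/44)/(2π×0.0241×23.6) = 0.1048 K/W
R_outer film = 1/(h_o·2πr_oL) = 1/(20.1×2π×0.064×23.6) = 0.005242 K/W
R_total = 0.1103 K/W
Q = ΔT/R_total = 41/0.1103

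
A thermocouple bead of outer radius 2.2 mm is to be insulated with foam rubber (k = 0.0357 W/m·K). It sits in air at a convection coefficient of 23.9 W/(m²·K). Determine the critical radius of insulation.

For a sphere r_cr = 2k/h = 2×0.0357/23.9
r_cr = 2.99 mm; since the bare radius (2.2 mm) is below r_cr, adding a thin layer of insulation will *increase* heat loss.

r_cr ≈ 2.99 mm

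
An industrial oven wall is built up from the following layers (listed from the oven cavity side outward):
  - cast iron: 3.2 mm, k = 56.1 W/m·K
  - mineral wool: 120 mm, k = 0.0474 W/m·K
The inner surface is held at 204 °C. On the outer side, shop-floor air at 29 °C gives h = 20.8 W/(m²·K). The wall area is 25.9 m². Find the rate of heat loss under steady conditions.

Q ≈ 1760 W

Model the wall as resistances in series:
R_cast iron = L/(kA) = 0.0032/(56.1×25.9) = 2.202×10^-6 K/W
R_mineral wool = L/(kA) = 0.12/(0.0474×25.9) = 0.09775 K/W
R_outer film = 1/(h_o·A) = 1/(20.8×25.9) = 0.001856 K/W
R_total = 0.09961 K/W
Q = ΔT / R_total = 175 / 0.09961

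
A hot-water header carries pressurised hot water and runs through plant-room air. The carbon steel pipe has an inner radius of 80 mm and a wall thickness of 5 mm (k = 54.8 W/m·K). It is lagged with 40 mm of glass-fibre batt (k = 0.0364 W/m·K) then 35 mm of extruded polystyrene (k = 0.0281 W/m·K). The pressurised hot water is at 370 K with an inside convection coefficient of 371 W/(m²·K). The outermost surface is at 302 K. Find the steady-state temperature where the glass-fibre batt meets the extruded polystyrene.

T ≈ 333 K

For a radial system each layer contributes R = ln(r_out/r_in)/(2πkL); films add R = 1/(hA).
R_inner film = 1/(h_i·2πr₁L) = 1/(371×2π×0.08×1) = 0.005362 K/W
R_carbon steel pipe wall = ln(85/80)/(2π×54.8×1) = 1.761×10^-4 K/W
R_glass-fibre batt = ln(125/85)/(2π×0.0364×1) = 1.686 K/W
R_extruded polystyrene = ln(160/125)/(2π×0.0281×1) = 1.398 K/W
R_total = 3.09 K/W
Q = ΔT/R_total = 68/3.09
Q = 22 W/m
T_interface = T_inner − Q·ΣR(inner→interface) = 370 − 22×1.692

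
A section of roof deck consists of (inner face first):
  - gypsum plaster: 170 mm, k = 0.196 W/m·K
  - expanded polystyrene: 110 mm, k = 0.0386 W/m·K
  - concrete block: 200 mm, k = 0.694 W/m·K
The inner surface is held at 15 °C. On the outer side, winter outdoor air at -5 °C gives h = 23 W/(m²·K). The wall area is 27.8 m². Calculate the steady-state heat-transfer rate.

Thermal resistances in series:
R_gypsum plaster = L/(kA) = 0.17/(0.196×27.8) = 0.0312 K/W
R_expanded polystyrene = L/(kA) = 0.11/(0.0386×27.8) = 0.1025 K/W
R_concrete block = L/(kA) = 0.2/(0.694×27.8) = 0.01037 K/W
R_outer film = 1/(h_o·A) = 1/(23×27.8) = 0.001564 K/W
R_total = 0.1456 K/W
Q = ΔT / R_total = 20 / 0.1456

Q ≈ 137 W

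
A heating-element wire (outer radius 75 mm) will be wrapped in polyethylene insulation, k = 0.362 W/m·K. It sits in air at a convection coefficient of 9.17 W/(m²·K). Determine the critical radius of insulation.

r_cr ≈ 39.5 mm

For a cylinder r_cr = k/h = 0.362/9.17
r_cr = 39.5 mm; since the bare radius (75 mm) is above r_cr, any added insulation will reduce heat loss.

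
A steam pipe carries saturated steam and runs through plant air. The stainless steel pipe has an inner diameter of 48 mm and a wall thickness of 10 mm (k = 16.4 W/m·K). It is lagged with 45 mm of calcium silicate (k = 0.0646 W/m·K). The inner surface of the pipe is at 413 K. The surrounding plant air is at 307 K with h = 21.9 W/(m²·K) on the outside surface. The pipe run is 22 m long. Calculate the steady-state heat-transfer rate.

Q ≈ 1070 W

Per-layer cylindrical resistances, series-summed:
R_stainless steel pipe wall = ln(34/24)/(2π×16.4×22) = 1.536×10^-4 K/W
R_calcium silicate = ln(79/34)/(2π×0.0646×22) = 0.09441 K/W
R_outer film = 1/(h_o·2πr_oL) = 1/(21.9×2π×0.079×22) = 0.004181 K/W
R_total = 0.09875 K/W
Q = ΔT/R_total = 106/0.09875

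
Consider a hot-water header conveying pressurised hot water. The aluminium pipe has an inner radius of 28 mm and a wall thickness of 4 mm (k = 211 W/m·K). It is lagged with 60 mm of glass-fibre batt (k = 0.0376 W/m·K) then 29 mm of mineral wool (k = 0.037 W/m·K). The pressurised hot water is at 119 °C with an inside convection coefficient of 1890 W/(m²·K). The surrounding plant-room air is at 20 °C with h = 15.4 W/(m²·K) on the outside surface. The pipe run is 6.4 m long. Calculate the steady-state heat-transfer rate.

Q ≈ 110 W

For a radial system each layer contributes R = ln(r_out/r_in)/(2πkL); films add R = 1/(hA).
R_inner film = 1/(h_i·2πr₁L) = 1/(1890×2π×0.028×6.4) = 4.699×10^-4 K/W
R_aluminium pipe wall = ln(32/28)/(2π×211×6.4) = 1.574×10^-5 K/W
R_glass-fibre batt = ln(92/32)/(2π×0.0376×6.4) = 0.6985 K/W
R_mineral wool = ln(121/92)/(2π×0.037×6.4) = 0.1842 K/W
R_outer film = 1/(h_o·2πr_oL) = 1/(15.4×2π×0.121×6.4) = 0.01335 K/W
R_total = 0.8964 K/W
Q = ΔT/R_total = 99/0.8964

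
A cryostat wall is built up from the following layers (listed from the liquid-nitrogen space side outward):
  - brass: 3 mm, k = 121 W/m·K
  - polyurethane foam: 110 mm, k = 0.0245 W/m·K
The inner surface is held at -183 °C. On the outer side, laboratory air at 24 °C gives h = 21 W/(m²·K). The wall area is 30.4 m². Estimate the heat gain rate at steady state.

Q ≈ 1390 W

Treating each layer as a thermal resistance in series:
R_brass = L/(kA) = 0.003/(121×30.4) = 8.156×10^-7 K/W
R_polyurethane foam = L/(kA) = 0.11/(0.0245×30.4) = 0.1477 K/W
R_outer film = 1/(h_o·A) = 1/(21×30.4) = 0.001566 K/W
R_total = 0.1493 K/W
Q = ΔT / R_total = 207 / 0.1493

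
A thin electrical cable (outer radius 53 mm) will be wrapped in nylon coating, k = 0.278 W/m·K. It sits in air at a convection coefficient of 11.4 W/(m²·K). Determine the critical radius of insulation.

r_cr ≈ 24.4 mm

For a cylinder r_cr = k/h = 0.278/11.4
r_cr = 24.4 mm; since the bare radius (53 mm) is above r_cr, any added insulation will reduce heat loss.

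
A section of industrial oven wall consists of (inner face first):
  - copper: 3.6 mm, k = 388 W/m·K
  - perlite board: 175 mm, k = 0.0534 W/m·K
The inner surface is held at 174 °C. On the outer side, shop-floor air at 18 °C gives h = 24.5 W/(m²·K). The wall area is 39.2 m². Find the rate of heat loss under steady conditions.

Q ≈ 1840 W

Using the resistance-network approach (series):
R_copper = L/(kA) = 0.0036/(388×39.2) = 2.367×10^-7 K/W
R_perlite board = L/(kA) = 0.175/(0.0534×39.2) = 0.0836 K/W
R_outer film = 1/(h_o·A) = 1/(24.5×39.2) = 0.001041 K/W
R_total = 0.08464 K/W
Q = ΔT / R_total = 156 / 0.08464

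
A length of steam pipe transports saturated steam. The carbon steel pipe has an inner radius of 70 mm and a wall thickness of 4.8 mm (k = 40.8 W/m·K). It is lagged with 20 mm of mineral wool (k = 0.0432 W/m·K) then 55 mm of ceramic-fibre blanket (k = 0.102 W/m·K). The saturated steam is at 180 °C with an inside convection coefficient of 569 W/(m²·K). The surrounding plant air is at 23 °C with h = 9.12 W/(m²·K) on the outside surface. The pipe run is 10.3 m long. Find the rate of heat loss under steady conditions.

Q ≈ 947 W

Treating each annulus and film as a series resistance:
R_inner film = 1/(h_i·2πr₁L) = 1/(569×2π×0.07×10.3) = 3.879×10^-4 K/W
R_carbon steel pipe wall = ln(74.8/70)/(2π×40.8×10.3) = 2.512×10^-5 K/W
R_mineral wool = ln(94.8/74.8)/(2π×0.0432×10.3) = 0.08475 K/W
R_ceramic-fibre blanket = ln(149.8/94.8)/(2π×0.102×10.3) = 0.06931 K/W
R_outer film = 1/(h_o·2πr_oL) = 1/(9.12×2π×0.1498×10.3) = 0.01131 K/W
R_total = 0.1658 K/W
Q = ΔT/R_total = 157/0.1658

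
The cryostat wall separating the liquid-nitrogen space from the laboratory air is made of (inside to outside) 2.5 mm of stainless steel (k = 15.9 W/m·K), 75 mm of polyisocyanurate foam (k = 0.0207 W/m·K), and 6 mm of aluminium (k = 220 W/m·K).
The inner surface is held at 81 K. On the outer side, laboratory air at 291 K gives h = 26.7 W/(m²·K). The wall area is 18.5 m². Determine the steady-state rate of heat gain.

Series thermal resistances:
R_stainless steel = L/(kA) = 0.0025/(15.9×18.5) = 8.499×10^-6 K/W
R_polyisocyanurate foam = L/(kA) = 0.075/(0.0207×18.5) = 0.1958 K/W
R_aluminium = L/(kA) = 0.006/(220×18.5) = 1.474×10^-6 K/W
R_outer film = 1/(h_o·A) = 1/(26.7×18.5) = 0.002024 K/W
R_total = 0.1979 K/W
Q = ΔT / R_total = 210 / 0.1979

Q ≈ 1060 W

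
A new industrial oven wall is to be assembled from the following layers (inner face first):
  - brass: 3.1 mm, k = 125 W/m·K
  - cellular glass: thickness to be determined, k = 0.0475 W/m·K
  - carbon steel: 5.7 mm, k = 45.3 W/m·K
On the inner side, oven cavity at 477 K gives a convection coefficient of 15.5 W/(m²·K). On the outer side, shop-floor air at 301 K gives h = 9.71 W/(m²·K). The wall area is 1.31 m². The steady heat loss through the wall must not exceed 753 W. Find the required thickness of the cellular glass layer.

Series thermal resistances:
R_inner film = 1/(h_i·A) = 1/(15.5×1.31) = 0.04925 K/W
R_brass = L/(kA) = 0.0031/(125×1.31) = 1.893×10^-5 K/W
R_carbon steel = L/(kA) = 0.0057/(45.3×1.31) = 9.605×10^-5 K/W
R_outer film = 1/(h_o·A) = 1/(9.71×1.31) = 0.07862 K/W
Sum of the known resistances R_other = 0.128 K/W
Required total resistance R_tot = ΔT/Q_allow = 176/753 = 0.2337 K/W
R_cellular glass = R_tot − R_other = 0.1058 K/W
L = R·k·A = 0.1058×0.0475×1.31

L ≈ 6.58 mm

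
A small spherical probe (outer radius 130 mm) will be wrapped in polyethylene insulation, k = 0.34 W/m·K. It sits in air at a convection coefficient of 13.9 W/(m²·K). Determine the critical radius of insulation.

For a sphere r_cr = 2k/h = 2×0.34/13.9
r_cr = 48.9 mm; since the bare radius (130 mm) is above r_cr, any added insulation will reduce heat loss.

r_cr ≈ 48.9 mm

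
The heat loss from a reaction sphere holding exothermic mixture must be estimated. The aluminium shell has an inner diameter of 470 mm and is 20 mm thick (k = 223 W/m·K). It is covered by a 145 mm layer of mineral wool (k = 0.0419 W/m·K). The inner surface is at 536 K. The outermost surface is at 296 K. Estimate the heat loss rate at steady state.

Q ≈ 88.9 W

Radial (spherical) resistances in series:
R_aluminium shell = (1/0.235 − 1/0.255)/(4π×223) = 1.191×10^-4 K/W
R_mineral wool = (1/0.255 − 1/0.4)/(4π×0.0419) = 2.7 K/W
R_total = 2.7 K/W
Q = ΔT/R_total = 240/2.7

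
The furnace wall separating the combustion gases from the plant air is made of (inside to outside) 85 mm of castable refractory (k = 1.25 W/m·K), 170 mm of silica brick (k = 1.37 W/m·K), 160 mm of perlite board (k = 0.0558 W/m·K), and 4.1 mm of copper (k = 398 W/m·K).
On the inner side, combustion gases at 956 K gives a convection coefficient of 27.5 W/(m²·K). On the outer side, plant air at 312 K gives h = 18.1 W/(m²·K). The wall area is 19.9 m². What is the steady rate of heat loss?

Q ≈ 4070 W

Series thermal resistances:
R_inner film = 1/(h_i·A) = 1/(27.5×19.9) = 0.001827 K/W
R_castable refractory = L/(kA) = 0.085/(1.25×19.9) = 0.003417 K/W
R_silica brick = L/(kA) = 0.17/(1.37×19.9) = 0.006236 K/W
R_perlite board = L/(kA) = 0.16/(0.0558×19.9) = 0.1441 K/W
R_copper = L/(kA) = 0.0041/(398×19.9) = 5.177×10^-7 K/W
R_outer film = 1/(h_o·A) = 1/(18.1×19.9) = 0.002776 K/W
R_total = 0.1583 K/W
Q = ΔT / R_total = 644 / 0.1583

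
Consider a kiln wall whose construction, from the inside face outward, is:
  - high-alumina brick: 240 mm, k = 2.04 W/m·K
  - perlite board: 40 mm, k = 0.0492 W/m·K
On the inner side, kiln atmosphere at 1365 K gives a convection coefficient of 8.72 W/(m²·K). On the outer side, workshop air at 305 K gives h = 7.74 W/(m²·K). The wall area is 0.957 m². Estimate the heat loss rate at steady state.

Treating each layer as a thermal resistance in series:
R_inner film = 1/(h_i·A) = 1/(8.72×0.957) = 0.1198 K/W
R_high-alumina brick = L/(kA) = 0.24/(2.04×0.957) = 0.1229 K/W
R_perlite board = L/(kA) = 0.04/(0.0492×0.957) = 0.8495 K/W
R_outer film = 1/(h_o·A) = 1/(7.74×0.957) = 0.135 K/W
R_total = 1.227 K/W
Q = ΔT / R_total = 1060 / 1.227

Q ≈ 864 W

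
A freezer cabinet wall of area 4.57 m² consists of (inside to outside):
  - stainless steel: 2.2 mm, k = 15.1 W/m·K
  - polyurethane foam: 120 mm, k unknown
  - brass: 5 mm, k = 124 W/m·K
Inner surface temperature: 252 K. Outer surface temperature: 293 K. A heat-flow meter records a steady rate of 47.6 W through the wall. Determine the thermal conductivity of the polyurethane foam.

Series thermal resistances:
R_stainless steel = L/(kA) = 0.0022/(15.1×4.57) = 3.188×10^-5 K/W
R_brass = L/(kA) = 0.005/(124×4.57) = 8.823×10^-6 K/W
Sum of known resistances R_other = 4.07×10^-5 K/W
Total R = ΔT/Q = 41/47.6 = 0.8613 K/W
R_polyurethane foam = R_total − R_other = 0.8613 K/W
k = L/(R·A) = 0.12/(0.8613×4.57)

k ≈ 0.0305 W/(m·K)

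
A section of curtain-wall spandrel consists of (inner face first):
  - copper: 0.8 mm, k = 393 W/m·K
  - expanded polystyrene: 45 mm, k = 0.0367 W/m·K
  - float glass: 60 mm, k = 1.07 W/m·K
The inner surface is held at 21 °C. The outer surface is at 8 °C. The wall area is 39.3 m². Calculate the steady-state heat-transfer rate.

Q ≈ 398 W

Treating each layer as a thermal resistance in series:
R_copper = L/(kA) = 0.0008/(393×39.3) = 5.18×10^-8 K/W
R_expanded polystyrene = L/(kA) = 0.045/(0.0367×39.3) = 0.0312 K/W
R_float glass = L/(kA) = 0.06/(1.07×39.3) = 0.001427 K/W
R_total = 0.03263 K/W
Q = ΔT / R_total = 13 / 0.03263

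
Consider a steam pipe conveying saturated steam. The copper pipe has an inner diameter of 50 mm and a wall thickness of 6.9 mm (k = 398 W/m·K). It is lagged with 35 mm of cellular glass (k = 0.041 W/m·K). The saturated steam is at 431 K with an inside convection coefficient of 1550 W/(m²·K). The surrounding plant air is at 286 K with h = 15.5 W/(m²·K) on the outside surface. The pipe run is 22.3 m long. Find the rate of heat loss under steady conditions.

Cylindrical conduction, so R = ln(r₂/r₁)/(2πkL) per layer, in series:
R_inner film = 1/(h_i·2πr₁L) = 1/(1550×2π×0.025×22.3) = 1.842×10^-4 K/W
R_copper pipe wall = ln(31.9/25)/(2π×398×22.3) = 4.371×10^-6 K/W
R_cellular glass = ln(66.9/31.9)/(2π×0.041×22.3) = 0.1289 K/W
R_outer film = 1/(h_o·2πr_oL) = 1/(15.5×2π×0.0669×22.3) = 0.006883 K/W
R_total = 0.136 K/W
Q = ΔT/R_total = 145/0.136

Q ≈ 1070 W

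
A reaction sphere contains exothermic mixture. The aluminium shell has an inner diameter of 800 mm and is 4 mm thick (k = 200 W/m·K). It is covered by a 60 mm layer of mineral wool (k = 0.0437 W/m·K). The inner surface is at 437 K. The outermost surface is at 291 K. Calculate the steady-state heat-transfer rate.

Q ≈ 250 W

Each spherical layer contributes R = (1/r_i − 1/r_o)/(4πk):
R_aluminium shell = (1/0.4 − 1/0.404)/(4π×200) = 9.849×10^-6 K/W
R_mineral wool = (1/0.404 − 1/0.464)/(4π×0.0437) = 0.5829 K/W
R_total = 0.5829 K/W
Q = ΔT/R_total = 146/0.5829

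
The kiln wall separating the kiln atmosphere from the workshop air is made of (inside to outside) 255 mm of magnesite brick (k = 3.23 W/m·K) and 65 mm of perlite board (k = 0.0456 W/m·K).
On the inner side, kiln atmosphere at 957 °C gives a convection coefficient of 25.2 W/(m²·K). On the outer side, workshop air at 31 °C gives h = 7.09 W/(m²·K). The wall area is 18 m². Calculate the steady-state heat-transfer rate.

Thermal resistances in series:
R_inner film = 1/(h_i·A) = 1/(25.2×18) = 0.002205 K/W
R_magnesite brick = L/(kA) = 0.255/(3.23×18) = 0.004386 K/W
R_perlite board = L/(kA) = 0.065/(0.0456×18) = 0.07919 K/W
R_outer film = 1/(h_o·A) = 1/(7.09×18) = 0.007836 K/W
R_total = 0.09362 K/W
Q = ΔT / R_total = 926 / 0.09362

Q ≈ 9890 W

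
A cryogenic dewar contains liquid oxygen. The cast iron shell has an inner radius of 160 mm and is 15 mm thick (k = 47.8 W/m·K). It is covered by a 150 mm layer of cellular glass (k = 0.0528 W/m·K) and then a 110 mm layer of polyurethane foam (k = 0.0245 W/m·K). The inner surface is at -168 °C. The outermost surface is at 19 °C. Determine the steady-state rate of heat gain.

Q ≈ 28.8 W

For a spherical shell R = (1/r₁ − 1/r₂)/(4πk); film R = 1/(h·4πr²). In series:
R_cast iron shell = (1/0.16 − 1/0.175)/(4π×47.8) = 8.919×10^-4 K/W
R_cellular glass = (1/0.175 − 1/0.325)/(4π×0.0528) = 3.975 K/W
R_polyurethane foam = (1/0.325 − 1/0.435)/(4π×0.0245) = 2.527 K/W
R_total = 6.503 K/W
Q = ΔT/R_total = 187/6.503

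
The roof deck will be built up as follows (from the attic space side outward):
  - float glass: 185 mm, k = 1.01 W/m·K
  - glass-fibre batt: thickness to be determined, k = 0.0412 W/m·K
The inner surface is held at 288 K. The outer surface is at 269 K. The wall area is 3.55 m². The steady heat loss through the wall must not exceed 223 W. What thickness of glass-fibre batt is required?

Series thermal resistances:
R_float glass = L/(kA) = 0.185/(1.01×3.55) = 0.0516 K/W
Sum of the known resistances R_other = 0.0516 K/W
Required total resistance R_tot = ΔT/Q_allow = 19/223 = 0.0852 K/W
R_glass-fibre batt = R_tot − R_other = 0.03361 K/W
L = R·k·A = 0.03361×0.0412×3.55

L ≈ 4.92 mm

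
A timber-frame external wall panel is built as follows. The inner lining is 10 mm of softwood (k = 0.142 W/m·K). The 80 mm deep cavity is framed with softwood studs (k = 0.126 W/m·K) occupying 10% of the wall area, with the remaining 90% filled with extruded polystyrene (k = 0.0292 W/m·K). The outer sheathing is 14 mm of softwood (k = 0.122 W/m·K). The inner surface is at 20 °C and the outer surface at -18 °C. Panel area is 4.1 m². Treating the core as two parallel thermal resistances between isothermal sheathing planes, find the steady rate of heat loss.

Sheathing layers in series; stud and cavity paths in parallel between them.
R_inner = 0.01/(0.142×4.1) = 0.01718 K/W
R_stud  = 0.08/(0.126×0.1×4.1) = 1.549 K/W
R_cav   = 0.08/(0.0292×0.9×4.1) = 0.7425 K/W
1/R_core = 1/R_stud + 1/R_cav → R_core = 0.5019 K/W
R_outer = 0.014/(0.122×4.1) = 0.02799 K/W
R_total = 0.547 K/W
Q = ΔT/R_total = 38/0.547

Q ≈ 69.5 W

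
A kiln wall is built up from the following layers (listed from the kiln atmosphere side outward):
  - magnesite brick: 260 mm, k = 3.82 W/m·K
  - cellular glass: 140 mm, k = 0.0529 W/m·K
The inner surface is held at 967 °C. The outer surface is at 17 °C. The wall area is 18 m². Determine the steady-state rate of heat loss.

Q ≈ 6300 W

Thermal resistances in series:
R_magnesite brick = L/(kA) = 0.26/(3.82×18) = 0.003781 K/W
R_cellular glass = L/(kA) = 0.14/(0.0529×18) = 0.147 K/W
R_total = 0.1508 K/W
Q = ΔT / R_total = 950 / 0.1508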